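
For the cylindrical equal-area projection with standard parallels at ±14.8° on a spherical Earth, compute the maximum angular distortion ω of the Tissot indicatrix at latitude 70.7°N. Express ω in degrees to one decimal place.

For cylindrical equal-area with standard parallel φ₀, h = cos φ / cos φ₀ and k = cos φ₀ / cos φ, so h·k = 1.
At 70.7°: h = 0.3419, k = 2.925; principal scales a = 2.925, b = 0.3419.
sin(ω/2) = (a − b)/(a + b) = 2.583/3.267 = 0.7907, so ω = 2 arcsin(0.7907) ≈ 104.5°.

104.5°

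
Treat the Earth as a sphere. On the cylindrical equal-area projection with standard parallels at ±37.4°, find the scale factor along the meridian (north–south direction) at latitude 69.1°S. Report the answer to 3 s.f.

0.449

For cylindrical equal-area with standard parallel φ₀, h = cos φ / cos φ₀ and k = cos φ₀ / cos φ, so h·k = 1.
h = cos 69.1° / cos 37.4° = 0.3567/0.7944 = 0.4491.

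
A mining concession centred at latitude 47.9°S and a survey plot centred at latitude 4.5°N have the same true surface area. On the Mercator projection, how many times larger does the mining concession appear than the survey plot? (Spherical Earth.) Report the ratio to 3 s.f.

2.21

Mercator areal scale is sec²φ.
At 47.9°: sec²(47.9°) = 1/0.6704² = 2.225.
At 4.5°: sec²(4.5°) = 1/0.9969² = 1.006.
Ratio = 2.225/1.006 = cos²(4.5°)/cos²(47.9°) ≈ 2.21.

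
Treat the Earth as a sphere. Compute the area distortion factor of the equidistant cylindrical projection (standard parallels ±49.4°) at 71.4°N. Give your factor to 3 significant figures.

2.04

With standard parallel φ₀ = 49.4°, the equirectangular projection gives x = Rλ cos φ₀, y = Rφ, so h = 1 and k = cos 49.4° / cos φ.
Areal scale = h·k = 1 × cos φ₀ / cos φ; at 71.4°, h = 1.000, k = 2.040, so h·k = 2.040.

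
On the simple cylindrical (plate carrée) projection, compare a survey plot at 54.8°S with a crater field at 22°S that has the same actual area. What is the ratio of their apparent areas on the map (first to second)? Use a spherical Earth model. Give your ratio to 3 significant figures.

1.61

For the equirectangular projection with φ₀ = 0 (plate carrée), h = 1 along meridians and k = sec φ along parallels.
Areal scale at 54.8°: h·k = 1.000 × 1.735 = 1.735.
Areal scale at 22°: h·k = 1.000 × 1.079 = 1.079.
Ratio = 1.735/1.079 ≈ 1.61.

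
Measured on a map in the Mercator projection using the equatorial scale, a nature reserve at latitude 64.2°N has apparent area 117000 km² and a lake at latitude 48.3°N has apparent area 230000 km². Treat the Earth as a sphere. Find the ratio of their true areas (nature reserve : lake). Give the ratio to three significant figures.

0.218

On Mercator the areal scale is sec²φ, so true area = apparent × cos²φ.
True area of nature reserve: 117000 × cos²(64.2°) = 117000 × 0.1894 = 22160 km².
True area of lake: 230000 × cos²(48.3°) = 230000 × 0.4425 = 101800 km².
Ratio = 22160 / 101800 ≈ 0.218.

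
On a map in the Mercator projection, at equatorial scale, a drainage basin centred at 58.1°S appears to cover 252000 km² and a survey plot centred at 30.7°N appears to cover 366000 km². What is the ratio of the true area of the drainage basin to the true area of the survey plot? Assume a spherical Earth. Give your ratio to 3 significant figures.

0.260

Mercator's areal exaggeration is sec²φ; hence true area = (apparent area) · cos²φ.
True area of drainage basin: 252000 × cos²(58.1°) = 252000 × 0.2792 = 70370 km².
True area of survey plot: 366000 × cos²(30.7°) = 366000 × 0.7393 = 270600 km².
Ratio = 70370 / 270600 ≈ 0.260.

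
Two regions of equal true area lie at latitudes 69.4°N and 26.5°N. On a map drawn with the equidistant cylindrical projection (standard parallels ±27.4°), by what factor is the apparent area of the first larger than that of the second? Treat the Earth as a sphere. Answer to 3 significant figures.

2.54

In the equirectangular projection with standard parallel φ₀ = 27.4° (x = Rλ cos φ₀, y = Rφ), meridians are true-scale (h = 1) and the parallel scale is k = cos φ₀ / cos φ.
Areal scale at 69.4°: h·k = 1.000 × 2.523 = 2.523.
Areal scale at 26.5°: h·k = 1.000 × 0.9920 = 0.9920.
Ratio = 2.523/0.9920 ≈ 2.54.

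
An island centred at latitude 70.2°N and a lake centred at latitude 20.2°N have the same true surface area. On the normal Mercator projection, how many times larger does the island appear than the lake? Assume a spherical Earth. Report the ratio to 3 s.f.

On Mercator, area is exaggerated by sec²φ = 1/cos²φ.
At 70.2°: sec²(70.2°) = 1/0.3387² = 8.715.
At 20.2°: sec²(20.2°) = 1/0.9385² = 1.135.
Ratio = 8.715/1.135 = cos²(20.2°)/cos²(70.2°) ≈ 7.68.

7.68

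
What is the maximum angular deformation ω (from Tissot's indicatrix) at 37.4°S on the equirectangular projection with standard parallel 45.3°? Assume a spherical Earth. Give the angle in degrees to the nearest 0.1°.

7.0°

With standard parallel φ₀ = 45.3°, the equirectangular projection gives x = Rλ cos φ₀, y = Rφ, so h = 1 and k = cos 45.3° / cos φ.
At 37.4°: h = 1.000, k = 0.8854; principal scales a = 1.000, b = 0.8854.
sin(ω/2) = (a − b)/(a + b) = 0.1146/1.885 = 0.06077, so ω = 2 arcsin(0.06077) ≈ 7.0°.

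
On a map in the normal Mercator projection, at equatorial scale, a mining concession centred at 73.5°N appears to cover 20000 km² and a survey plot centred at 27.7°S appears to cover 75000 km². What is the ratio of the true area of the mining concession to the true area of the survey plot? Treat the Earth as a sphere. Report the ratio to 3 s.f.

Since Mercator area scale is 1/cos²φ, the true area equals the apparent area multiplied by cos²φ.
True area of mining concession: 20000 × cos²(73.5°) = 20000 × 0.08066 = 1613 km².
True area of survey plot: 75000 × cos²(27.7°) = 75000 × 0.7839 = 58790 km².
Ratio = 1613 / 58790 ≈ 0.0274.

0.0274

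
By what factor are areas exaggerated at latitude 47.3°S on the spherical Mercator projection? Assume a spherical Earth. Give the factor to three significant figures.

2.17

The Mercator projection is conformal; its linear scale factor is the same in every direction and equals sec φ = 1/cos φ.
Areal scale = k² = sec²φ = 1/cos²(47.3°) = 1/0.6782² = 2.174.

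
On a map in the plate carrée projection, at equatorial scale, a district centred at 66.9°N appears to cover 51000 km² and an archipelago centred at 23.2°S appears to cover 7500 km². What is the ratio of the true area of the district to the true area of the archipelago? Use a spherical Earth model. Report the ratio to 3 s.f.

2.90

On the plate carrée, areal scale = h·k = 1 × sec φ, so true area = apparent × cos φ.
True area of district: 51000 × cos(66.9°) = 51000 × 0.3923 = 20010 km².
True area of archipelago: 7500 × cos(23.2°) = 7500 × 0.9191 = 6894 km².
Ratio = 20010 / 6894 ≈ 2.90.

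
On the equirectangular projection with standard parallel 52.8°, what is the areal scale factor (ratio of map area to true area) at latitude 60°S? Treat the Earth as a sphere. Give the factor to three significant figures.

1.21

The equidistant cylindrical projection with φ₀ = 52.8° has h = 1 (meridians true) and k = cos φ₀ / cos φ along parallels.
Areal scale = h·k = 1 × cos φ₀ / cos φ; at 60°, h = 1.000, k = 1.209, so h·k = 1.209.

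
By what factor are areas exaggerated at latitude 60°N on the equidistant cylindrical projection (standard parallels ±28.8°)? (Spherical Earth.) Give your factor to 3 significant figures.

1.75

With standard parallel φ₀ = 28.8°, the equirectangular projection gives x = Rλ cos φ₀, y = Rφ, so h = 1 and k = cos 28.8° / cos φ.
Areal scale = h·k = 1 × cos φ₀ / cos φ; at 60°, h = 1.000, k = 1.753, so h·k = 1.753.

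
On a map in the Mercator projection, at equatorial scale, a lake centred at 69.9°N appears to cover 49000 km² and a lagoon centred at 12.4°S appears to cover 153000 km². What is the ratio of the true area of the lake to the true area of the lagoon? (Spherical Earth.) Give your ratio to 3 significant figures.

0.0397

Mercator's areal exaggeration is sec²φ; hence true area = (apparent area) · cos²φ.
True area of lake: 49000 × cos²(69.9°) = 49000 × 0.1181 = 5787 km².
True area of lagoon: 153000 × cos²(12.4°) = 153000 × 0.9539 = 145900 km².
Ratio = 5787 / 145900 ≈ 0.0397.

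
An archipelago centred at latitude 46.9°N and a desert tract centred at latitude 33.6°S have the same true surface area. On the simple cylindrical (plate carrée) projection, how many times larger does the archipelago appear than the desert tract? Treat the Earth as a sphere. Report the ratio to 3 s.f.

1.22

In the plate carrée (x = Rλ, y = Rφ), meridians are true-scale (h = 1) and parallels are stretched by k = sec φ.
Areal scale at 46.9°: h·k = 1.000 × 1.464 = 1.464.
Areal scale at 33.6°: h·k = 1.000 × 1.201 = 1.201.
Ratio = 1.464/1.201 ≈ 1.22.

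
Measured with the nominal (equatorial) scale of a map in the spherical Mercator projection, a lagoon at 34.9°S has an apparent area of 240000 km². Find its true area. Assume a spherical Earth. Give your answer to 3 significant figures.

For Mercator, h = k = sec φ (a conformal cylindrical projection has a single point scale, 1/cos φ).
Areal scale = k² = sec²φ = 1/cos²(34.9°) = 1/0.8202² = 1.487.
True area = apparent / (areal scale) = 240000 / 1.487 ≈ 161000 km².

161000 km²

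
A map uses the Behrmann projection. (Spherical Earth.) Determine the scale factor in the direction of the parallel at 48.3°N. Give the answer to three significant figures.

The Behrmann projection is cylindrical equal-area with φ₀ = 30°. A cylindrical equal-area projection with standard parallel φ₀ has meridian scale h = cos φ / cos φ₀ and parallel scale k = cos φ₀ / cos φ (so areas are preserved, h·k = 1).
k = cos 30° / cos 48.3° = 0.8660/0.6652 = 1.302.

1.30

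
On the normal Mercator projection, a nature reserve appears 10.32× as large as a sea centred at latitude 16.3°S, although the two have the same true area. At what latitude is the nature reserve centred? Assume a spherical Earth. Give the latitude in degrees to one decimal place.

72.6°

For equal true areas on Mercator, apparent areas scale as sec²φ, so the ratio is cos²φ₂ / cos²φ₁.
cos²φ₂ / cos²φ₁ = 10.32  ⇒  cos φ₁ = cos 16.3° / √10.32 = 0.9598/3.212 = 0.2988.
φ₁ = arccos(0.2988) ≈ 72.6°.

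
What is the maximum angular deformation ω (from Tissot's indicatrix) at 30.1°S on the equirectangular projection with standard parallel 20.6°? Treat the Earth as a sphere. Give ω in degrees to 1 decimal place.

4.5°

With standard parallel φ₀ = 20.6°, the equirectangular projection gives x = Rλ cos φ₀, y = Rφ, so h = 1 and k = cos 20.6° / cos φ.
At 30.1°: h = 1.000, k = 1.082; principal scales a = 1.082, b = 1.000.
sin(ω/2) = (a − b)/(a + b) = 0.08196/2.082 = 0.03937, so ω = 2 arcsin(0.03937) ≈ 4.5°.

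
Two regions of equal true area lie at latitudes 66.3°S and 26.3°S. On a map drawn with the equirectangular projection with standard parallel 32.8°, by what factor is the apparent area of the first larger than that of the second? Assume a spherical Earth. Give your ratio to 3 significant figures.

2.23

The equidistant cylindrical projection with φ₀ = 32.8° has h = 1 (meridians true) and k = cos φ₀ / cos φ along parallels.
Areal scale at 66.3°: h·k = 1.000 × 2.091 = 2.091.
Areal scale at 26.3°: h·k = 1.000 × 0.9376 = 0.9376.
Ratio = 2.091/0.9376 ≈ 2.23.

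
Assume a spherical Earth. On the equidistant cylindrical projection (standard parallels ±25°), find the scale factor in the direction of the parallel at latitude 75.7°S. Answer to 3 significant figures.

3.67

The equidistant cylindrical projection with φ₀ = 25° has h = 1 (meridians true) and k = cos φ₀ / cos φ along parallels.
k = cos 25° / cos 75.7° = 0.9063/0.2470 = 3.669.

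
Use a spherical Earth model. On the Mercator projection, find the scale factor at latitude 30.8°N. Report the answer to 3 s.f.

For Mercator, h = k = sec φ (a conformal cylindrical projection has a single point scale, 1/cos φ).
k = 1/cos 30.8° = 1/0.8590 = 1.164.

1.16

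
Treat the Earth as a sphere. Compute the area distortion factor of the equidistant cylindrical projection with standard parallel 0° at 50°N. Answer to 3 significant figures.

1.56

For the equirectangular projection with φ₀ = 0 (plate carrée), h = 1 along meridians and k = sec φ along parallels.
Areal scale = h·k = 1 × sec φ; at 50°, h = 1.000, k = 1.556, so h·k = 1.556.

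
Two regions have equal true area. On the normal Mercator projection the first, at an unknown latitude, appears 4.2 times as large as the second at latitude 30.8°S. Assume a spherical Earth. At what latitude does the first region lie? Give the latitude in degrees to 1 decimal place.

65.2°

For equal true areas on Mercator, apparent areas scale as sec²φ, so the ratio is cos²φ₂ / cos²φ₁.
cos²φ₂ / cos²φ₁ = 4.2  ⇒  cos φ₁ = cos 30.8° / √4.2 = 0.8590/2.049 = 0.4191.
φ₁ = arccos(0.4191) ≈ 65.2°.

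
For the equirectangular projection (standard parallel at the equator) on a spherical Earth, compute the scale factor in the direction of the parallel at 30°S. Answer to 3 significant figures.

In the plate carrée (x = Rλ, y = Rφ), meridians are true-scale (h = 1) and parallels are stretched by k = sec φ.
k = 1/cos 30° = 1/0.8660 = 1.155.

1.15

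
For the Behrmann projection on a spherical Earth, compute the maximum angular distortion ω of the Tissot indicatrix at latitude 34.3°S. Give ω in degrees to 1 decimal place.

Behrmann is a cylindrical equal-area projection with standard parallels at ±30°. Cylindrical equal-area (φ₀ = 30°): h = cos φ / cos 30° along meridians, k = cos 30° / cos φ along parallels; h·k = 1.
At 34.3°: h = 0.9539, k = 1.048; principal scales a = 1.048, b = 0.9539.
sin(ω/2) = (a − b)/(a + b) = 0.09444/2.002 = 0.04717, so ω = 2 arcsin(0.04717) ≈ 5.4°.

5.4°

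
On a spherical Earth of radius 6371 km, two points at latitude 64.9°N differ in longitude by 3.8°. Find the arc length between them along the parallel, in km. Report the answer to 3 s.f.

Arc length along a parallel = R cos φ · Δλ (with Δλ in radians).
= 6371 × cos 64.9° × (3.8° × π/180) = 6371 × 0.4242 × 0.06632 ≈ 179 km.

179 km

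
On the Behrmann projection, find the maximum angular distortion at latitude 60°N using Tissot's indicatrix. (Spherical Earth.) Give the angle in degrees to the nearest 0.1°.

60.0°

The Behrmann projection is cylindrical equal-area with φ₀ = 30°. Cylindrical equal-area (φ₀ = 30°): h = cos φ / cos 30° along meridians, k = cos 30° / cos φ along parallels; h·k = 1.
At 60°: h = 0.5774, k = 1.732; principal scales a = 1.732, b = 0.5774.
sin(ω/2) = (a − b)/(a + b) = 1.155/2.309 = 0.5000, so ω = 2 arcsin(0.5000) ≈ 60.0°.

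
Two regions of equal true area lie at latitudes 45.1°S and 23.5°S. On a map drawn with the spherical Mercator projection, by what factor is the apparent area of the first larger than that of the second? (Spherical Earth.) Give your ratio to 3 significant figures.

Mercator is conformal with k = sec φ, so areal scale = k² = sec²φ.
At 45.1°: sec²(45.1°) = 1/0.7059² = 2.007.
At 23.5°: sec²(23.5°) = 1/0.9171² = 1.189.
Ratio = 2.007/1.189 = cos²(23.5°)/cos²(45.1°) ≈ 1.69.

1.69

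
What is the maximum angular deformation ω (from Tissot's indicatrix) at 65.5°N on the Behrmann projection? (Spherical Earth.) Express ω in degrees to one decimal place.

Behrmann is a cylindrical equal-area projection with standard parallels at ±30°. Cylindrical equal-area (φ₀ = 30°): h = cos φ / cos 30° along meridians, k = cos 30° / cos φ along parallels; h·k = 1.
At 65.5°: h = 0.4788, k = 2.088; principal scales a = 2.088, b = 0.4788.
sin(ω/2) = (a − b)/(a + b) = 1.610/2.567 = 0.6270, so ω = 2 arcsin(0.6270) ≈ 77.7°.

77.7°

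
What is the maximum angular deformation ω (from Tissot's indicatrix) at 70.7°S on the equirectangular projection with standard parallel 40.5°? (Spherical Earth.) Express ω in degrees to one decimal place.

The equidistant cylindrical projection with φ₀ = 40.5° has h = 1 (meridians true) and k = cos φ₀ / cos φ along parallels.
At 70.7°: h = 1.000, k = 2.301; principal scales a = 2.301, b = 1.000.
sin(ω/2) = (a − b)/(a + b) = 1.301/3.301 = 0.3941, so ω = 2 arcsin(0.3941) ≈ 46.4°.

46.4°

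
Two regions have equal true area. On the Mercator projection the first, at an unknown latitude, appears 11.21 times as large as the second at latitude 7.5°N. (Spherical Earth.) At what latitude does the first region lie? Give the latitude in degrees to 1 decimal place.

72.8°

Mercator areal scale is sec²φ, so apparent-area ratio = sec²φ₁ / sec²φ₂ = cos²φ₂ / cos²φ₁.
cos²φ₂ / cos²φ₁ = 11.21  ⇒  cos φ₁ = cos 7.5° / √11.21 = 0.9914/3.348 = 0.2961.
φ₁ = arccos(0.2961) ≈ 72.8°.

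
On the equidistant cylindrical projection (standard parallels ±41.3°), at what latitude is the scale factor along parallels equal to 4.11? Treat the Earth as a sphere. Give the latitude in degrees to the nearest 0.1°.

With standard parallel φ₀ = 41.3°, the equirectangular projection gives x = Rλ cos φ₀, y = Rφ, so h = 1 and k = cos 41.3° / cos φ.
k = cos φ₀ / cos φ = 4.11  ⇒  cos φ = cos 41.3° / 4.11 = 0.1828.
φ = arccos(0.1828) ≈ 79.5°.

79.5°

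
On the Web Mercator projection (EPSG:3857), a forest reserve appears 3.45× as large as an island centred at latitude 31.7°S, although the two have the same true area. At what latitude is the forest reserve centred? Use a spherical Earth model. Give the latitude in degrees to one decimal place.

62.7°

On Mercator, (apparent₁)/(apparent₂) = sec²φ₁ / sec²φ₂ when true areas are equal.
cos²φ₂ / cos²φ₁ = 3.45  ⇒  cos φ₁ = cos 31.7° / √3.45 = 0.8508/1.857 = 0.4581.
φ₁ = arccos(0.4581) ≈ 62.7°.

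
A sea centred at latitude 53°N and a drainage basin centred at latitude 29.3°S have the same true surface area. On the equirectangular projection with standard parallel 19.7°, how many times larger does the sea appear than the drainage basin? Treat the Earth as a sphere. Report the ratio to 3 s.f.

1.45

The equidistant cylindrical projection with φ₀ = 19.7° has h = 1 (meridians true) and k = cos φ₀ / cos φ along parallels.
Areal scale at 53°: h·k = 1.000 × 1.564 = 1.564.
Areal scale at 29.3°: h·k = 1.000 × 1.080 = 1.080.
Ratio = 1.564/1.080 ≈ 1.45.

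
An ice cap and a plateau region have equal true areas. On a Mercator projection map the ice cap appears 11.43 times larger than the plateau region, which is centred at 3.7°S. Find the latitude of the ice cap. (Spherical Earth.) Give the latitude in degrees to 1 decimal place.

72.8°

For equal true areas on Mercator, apparent areas scale as sec²φ, so the ratio is cos²φ₂ / cos²φ₁.
cos²φ₂ / cos²φ₁ = 11.43  ⇒  cos φ₁ = cos 3.7° / √11.43 = 0.9979/3.381 = 0.2952.
φ₁ = arccos(0.2952) ≈ 72.8°.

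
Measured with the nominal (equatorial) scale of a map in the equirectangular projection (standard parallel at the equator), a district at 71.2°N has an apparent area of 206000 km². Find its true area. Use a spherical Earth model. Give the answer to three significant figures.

66400 km²

Plate carrée maps x = Rλ, y = Rφ. The meridian scale is h = 1 and the parallel scale is k = 1/cos φ = sec φ.
Areal scale = h·k = 1 × sec φ; at 71.2°, h = 1.000, k = 3.103, so h·k = 3.103.
True area = apparent / (areal scale) = 206000 / 3.103 ≈ 66400 km².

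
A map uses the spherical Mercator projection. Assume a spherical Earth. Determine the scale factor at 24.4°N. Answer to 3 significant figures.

1.10

For Mercator, h = k = sec φ (a conformal cylindrical projection has a single point scale, 1/cos φ).
k = 1/cos 24.4° = 1/0.9107 = 1.098.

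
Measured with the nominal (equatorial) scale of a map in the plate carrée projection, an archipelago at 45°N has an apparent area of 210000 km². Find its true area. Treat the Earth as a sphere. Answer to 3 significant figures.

For the equirectangular projection with φ₀ = 0 (plate carrée), h = 1 along meridians and k = sec φ along parallels.
Areal scale = h·k = 1 × sec φ; at 45°, h = 1.000, k = 1.414, so h·k = 1.414.
True area = apparent / (areal scale) = 210000 / 1.414 ≈ 148000 km².

148000 km²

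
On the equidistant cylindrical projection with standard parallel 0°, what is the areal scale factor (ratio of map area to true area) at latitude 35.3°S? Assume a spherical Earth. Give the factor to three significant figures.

For the equirectangular projection with φ₀ = 0 (plate carrée), h = 1 along meridians and k = sec φ along parallels.
Areal scale = h·k = 1 × sec φ; at 35.3°, h = 1.000, k = 1.225, so h·k = 1.225.

1.23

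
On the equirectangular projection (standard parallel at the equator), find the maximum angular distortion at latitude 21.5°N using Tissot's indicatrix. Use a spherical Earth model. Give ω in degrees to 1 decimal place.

In the plate carrée (x = Rλ, y = Rφ), meridians are true-scale (h = 1) and parallels are stretched by k = sec φ.
At 21.5°: h = 1.000, k = 1.075; principal scales a = 1.075, b = 1.000.
sin(ω/2) = (a − b)/(a + b) = 0.07479/2.075 = 0.03605, so ω = 2 arcsin(0.03605) ≈ 4.1°.

4.1°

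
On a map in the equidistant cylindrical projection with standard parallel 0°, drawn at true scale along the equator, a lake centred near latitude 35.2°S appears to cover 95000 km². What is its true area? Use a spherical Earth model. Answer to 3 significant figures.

77600 km²

Plate carrée maps x = Rλ, y = Rφ. The meridian scale is h = 1 and the parallel scale is k = 1/cos φ = sec φ.
Areal scale = h·k = 1 × sec φ; at 35.2°, h = 1.000, k = 1.224, so h·k = 1.224.
True area = apparent / (areal scale) = 95000 / 1.224 ≈ 77600 km².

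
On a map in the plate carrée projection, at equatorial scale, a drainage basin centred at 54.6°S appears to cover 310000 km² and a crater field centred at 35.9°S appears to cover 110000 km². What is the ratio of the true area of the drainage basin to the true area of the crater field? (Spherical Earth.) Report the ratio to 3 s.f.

2.02

On the plate carrée, areal scale = h·k = 1 × sec φ, so true area = apparent × cos φ.
True area of drainage basin: 310000 × cos(54.6°) = 310000 × 0.5793 = 179600 km².
True area of crater field: 110000 × cos(35.9°) = 110000 × 0.8100 = 89100 km².
Ratio = 179600 / 89100 ≈ 2.02.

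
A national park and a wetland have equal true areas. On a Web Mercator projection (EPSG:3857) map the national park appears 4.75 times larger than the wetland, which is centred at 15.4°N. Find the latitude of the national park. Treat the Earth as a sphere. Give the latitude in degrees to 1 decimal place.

Mercator areal scale is sec²φ, so apparent-area ratio = sec²φ₁ / sec²φ₂ = cos²φ₂ / cos²φ₁.
cos²φ₂ / cos²φ₁ = 4.75  ⇒  cos φ₁ = cos 15.4° / √4.75 = 0.9641/2.179 = 0.4424.
φ₁ = arccos(0.4424) ≈ 63.7°.

63.7°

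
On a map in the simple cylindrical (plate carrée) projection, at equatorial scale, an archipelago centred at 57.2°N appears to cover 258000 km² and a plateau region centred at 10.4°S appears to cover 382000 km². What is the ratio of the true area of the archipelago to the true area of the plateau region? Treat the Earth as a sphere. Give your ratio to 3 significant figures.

Plate carrée has h = 1 and k = sec φ, giving areal scale sec φ; true area = (apparent area) · cos φ.
True area of archipelago: 258000 × cos(57.2°) = 258000 × 0.5417 = 139800 km².
True area of plateau region: 382000 × cos(10.4°) = 382000 × 0.9836 = 375700 km².
Ratio = 139800 / 375700 ≈ 0.372.

0.372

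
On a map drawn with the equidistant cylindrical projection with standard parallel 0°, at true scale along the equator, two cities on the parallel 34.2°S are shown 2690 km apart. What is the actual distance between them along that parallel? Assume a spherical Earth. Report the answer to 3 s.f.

2220 km

For the equirectangular projection with φ₀ = 0 (plate carrée), h = 1 along meridians and k = sec φ along parallels.
Along the parallel at 34.2°, map distances are exaggerated by k = sec 34.2° = 1.209.
True distance = 2690 / 1.209 = 2690 × cos 34.2° ≈ 2220 km.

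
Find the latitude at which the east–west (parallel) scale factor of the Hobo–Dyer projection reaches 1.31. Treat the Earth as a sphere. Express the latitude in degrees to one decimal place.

Hobo–Dyer is a cylindrical equal-area projection with standard parallels at ±37.5°. Cylindrical equal-area (φ₀ = 37.5°): h = cos φ / cos 37.5° along meridians, k = cos 37.5° / cos φ along parallels; h·k = 1.
k = cos φ₀ / cos φ = 1.31  ⇒  cos φ = cos 37.5° / 1.31 = 0.6056.
φ = arccos(0.6056) ≈ 52.7°.

52.7°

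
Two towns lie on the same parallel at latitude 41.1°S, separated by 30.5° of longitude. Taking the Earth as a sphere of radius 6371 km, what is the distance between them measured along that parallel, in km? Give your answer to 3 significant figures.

2560 km

Arc length along a parallel = R cos φ · Δλ (with Δλ in radians).
= 6371 × cos 41.1° × (30.5° × π/180) = 6371 × 0.7536 × 0.5323 ≈ 2560 km.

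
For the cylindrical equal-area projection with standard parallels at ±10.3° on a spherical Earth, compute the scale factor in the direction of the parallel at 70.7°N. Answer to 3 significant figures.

Cylindrical equal-area (φ₀ = 10.3°): h = cos φ / cos 10.3° along meridians, k = cos 10.3° / cos φ along parallels; h·k = 1.
k = cos 10.3° / cos 70.7° = 0.9839/0.3305 = 2.977.

2.98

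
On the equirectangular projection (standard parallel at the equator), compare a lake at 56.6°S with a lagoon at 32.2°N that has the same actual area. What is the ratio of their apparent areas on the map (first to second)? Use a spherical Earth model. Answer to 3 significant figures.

In the plate carrée (x = Rλ, y = Rφ), meridians are true-scale (h = 1) and parallels are stretched by k = sec φ.
Areal scale at 56.6°: h·k = 1.000 × 1.817 = 1.817.
Areal scale at 32.2°: h·k = 1.000 × 1.182 = 1.182.
Ratio = 1.817/1.182 ≈ 1.54.

1.54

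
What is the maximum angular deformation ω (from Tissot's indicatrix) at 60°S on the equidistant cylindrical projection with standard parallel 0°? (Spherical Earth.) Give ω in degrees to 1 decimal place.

For the equirectangular projection with φ₀ = 0 (plate carrée), h = 1 along meridians and k = sec φ along parallels.
At 60°: h = 1.000, k = 2.000; principal scales a = 2.000, b = 1.000.
sin(ω/2) = (a − b)/(a + b) = 1.0000/3.000 = 0.3333, so ω = 2 arcsin(0.3333) ≈ 38.9°.

38.9°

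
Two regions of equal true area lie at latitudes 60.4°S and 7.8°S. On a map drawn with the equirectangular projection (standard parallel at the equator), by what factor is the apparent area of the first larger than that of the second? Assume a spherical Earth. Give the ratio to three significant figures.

In the plate carrée (x = Rλ, y = Rφ), meridians are true-scale (h = 1) and parallels are stretched by k = sec φ.
Areal scale at 60.4°: h·k = 1.000 × 2.025 = 2.025.
Areal scale at 7.8°: h·k = 1.000 × 1.009 = 1.009.
Ratio = 2.025/1.009 ≈ 2.01.

2.01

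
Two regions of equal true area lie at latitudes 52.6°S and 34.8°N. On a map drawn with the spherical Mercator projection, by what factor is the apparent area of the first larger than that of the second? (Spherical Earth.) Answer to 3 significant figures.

On Mercator, area is exaggerated by sec²φ = 1/cos²φ.
At 52.6°: sec²(52.6°) = 1/0.6074² = 2.711.
At 34.8°: sec²(34.8°) = 1/0.8211² = 1.483.
Ratio = 2.711/1.483 = cos²(34.8°)/cos²(52.6°) ≈ 1.83.

1.83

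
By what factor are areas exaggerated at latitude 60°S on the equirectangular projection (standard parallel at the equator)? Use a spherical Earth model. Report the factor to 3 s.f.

Plate carrée maps x = Rλ, y = Rφ. The meridian scale is h = 1 and the parallel scale is k = 1/cos φ = sec φ.
Areal scale = h·k = 1 × sec φ; at 60°, h = 1.000, k = 2.000, so h·k = 2.000.

2.00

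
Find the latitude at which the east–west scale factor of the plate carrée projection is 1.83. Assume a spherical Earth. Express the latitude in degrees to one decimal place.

56.9°

Plate carrée: h = 1, k = sec φ along parallels.
sec φ = 1.83  ⇒  cos φ = 0.5464  ⇒  φ ≈ 56.9°.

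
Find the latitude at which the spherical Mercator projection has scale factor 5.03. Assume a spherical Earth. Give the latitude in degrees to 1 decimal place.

Mercator scale is k = sec φ = 1/cos φ.
1/cos φ = 5.03  ⇒  cos φ = 0.1988  ⇒  φ = arccos(0.1988) ≈ 78.5°.

78.5°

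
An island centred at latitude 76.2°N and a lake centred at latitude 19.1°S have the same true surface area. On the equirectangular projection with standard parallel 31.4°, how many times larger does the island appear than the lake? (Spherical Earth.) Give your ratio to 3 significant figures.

3.96

With standard parallel φ₀ = 31.4°, the equirectangular projection gives x = Rλ cos φ₀, y = Rφ, so h = 1 and k = cos 31.4° / cos φ.
Areal scale at 76.2°: h·k = 1.000 × 3.578 = 3.578.
Areal scale at 19.1°: h·k = 1.000 × 0.9033 = 0.9033.
Ratio = 3.578/0.9033 ≈ 3.96.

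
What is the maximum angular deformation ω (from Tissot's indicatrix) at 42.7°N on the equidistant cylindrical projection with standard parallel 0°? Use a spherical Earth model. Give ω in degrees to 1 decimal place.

In the plate carrée (x = Rλ, y = Rφ), meridians are true-scale (h = 1) and parallels are stretched by k = sec φ.
At 42.7°: h = 1.000, k = 1.361; principal scales a = 1.361, b = 1.000.
sin(ω/2) = (a − b)/(a + b) = 0.3607/2.361 = 0.1528, so ω = 2 arcsin(0.1528) ≈ 17.6°.

17.6°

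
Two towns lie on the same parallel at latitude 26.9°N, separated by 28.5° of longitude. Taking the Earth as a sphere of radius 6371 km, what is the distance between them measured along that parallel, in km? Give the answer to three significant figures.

Arc length along a parallel = R cos φ · Δλ (with Δλ in radians).
= 6371 × cos 26.9° × (28.5° × π/180) = 6371 × 0.8918 × 0.4974 ≈ 2830 km.

2830 km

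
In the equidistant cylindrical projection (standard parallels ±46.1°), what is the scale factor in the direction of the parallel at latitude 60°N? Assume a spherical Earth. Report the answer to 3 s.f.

The equidistant cylindrical projection with φ₀ = 46.1° has h = 1 (meridians true) and k = cos φ₀ / cos φ along parallels.
k = cos 46.1° / cos 60° = 0.6934/0.5000 = 1.387.

1.39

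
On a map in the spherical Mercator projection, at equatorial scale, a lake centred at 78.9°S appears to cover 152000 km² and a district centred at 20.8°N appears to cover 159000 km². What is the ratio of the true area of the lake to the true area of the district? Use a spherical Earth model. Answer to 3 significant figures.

0.0405

On Mercator the areal scale is sec²φ, so true area = apparent × cos²φ.
True area of lake: 152000 × cos²(78.9°) = 152000 × 0.03706 = 5634 km².
True area of district: 159000 × cos²(20.8°) = 159000 × 0.8739 = 138900 km².
Ratio = 5634 / 138900 ≈ 0.0405.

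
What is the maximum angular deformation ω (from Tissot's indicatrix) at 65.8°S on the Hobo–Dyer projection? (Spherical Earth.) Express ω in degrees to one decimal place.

70.7°

The Hobo–Dyer projection is cylindrical equal-area with φ₀ = 37.5°. For cylindrical equal-area with standard parallel φ₀, h = cos φ / cos φ₀ and k = cos φ₀ / cos φ, so h·k = 1.
At 65.8°: h = 0.5167, k = 1.935; principal scales a = 1.935, b = 0.5167.
sin(ω/2) = (a − b)/(a + b) = 1.419/2.452 = 0.5786, so ω = 2 arcsin(0.5786) ≈ 70.7°.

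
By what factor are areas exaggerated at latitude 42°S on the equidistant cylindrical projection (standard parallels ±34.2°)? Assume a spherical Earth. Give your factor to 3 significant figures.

With standard parallel φ₀ = 34.2°, the equirectangular projection gives x = Rλ cos φ₀, y = Rφ, so h = 1 and k = cos 34.2° / cos φ.
Areal scale = h·k = 1 × cos φ₀ / cos φ; at 42°, h = 1.000, k = 1.113, so h·k = 1.113.

1.11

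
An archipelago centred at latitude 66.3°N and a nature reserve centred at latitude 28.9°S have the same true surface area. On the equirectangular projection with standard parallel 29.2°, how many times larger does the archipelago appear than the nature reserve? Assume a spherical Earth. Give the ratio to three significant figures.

2.18

In the equirectangular projection with standard parallel φ₀ = 29.2° (x = Rλ cos φ₀, y = Rφ), meridians are true-scale (h = 1) and the parallel scale is k = cos φ₀ / cos φ.
Areal scale at 66.3°: h·k = 1.000 × 2.172 = 2.172.
Areal scale at 28.9°: h·k = 1.000 × 0.9971 = 0.9971.
Ratio = 2.172/0.9971 ≈ 2.18.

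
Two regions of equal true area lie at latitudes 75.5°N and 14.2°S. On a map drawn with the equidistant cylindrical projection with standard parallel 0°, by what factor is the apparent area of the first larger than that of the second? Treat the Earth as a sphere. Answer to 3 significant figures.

In the plate carrée (x = Rλ, y = Rφ), meridians are true-scale (h = 1) and parallels are stretched by k = sec φ.
Areal scale at 75.5°: h·k = 1.000 × 3.994 = 3.994.
Areal scale at 14.2°: h·k = 1.000 × 1.032 = 1.032.
Ratio = 3.994/1.032 ≈ 3.87.

3.87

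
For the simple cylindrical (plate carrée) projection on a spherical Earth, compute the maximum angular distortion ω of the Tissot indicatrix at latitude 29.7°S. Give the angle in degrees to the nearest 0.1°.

8.1°

Plate carrée maps x = Rλ, y = Rφ. The meridian scale is h = 1 and the parallel scale is k = 1/cos φ = sec φ.
At 29.7°: h = 1.000, k = 1.151; principal scales a = 1.151, b = 1.000.
sin(ω/2) = (a − b)/(a + b) = 0.1512/2.151 = 0.07030, so ω = 2 arcsin(0.07030) ≈ 8.1°.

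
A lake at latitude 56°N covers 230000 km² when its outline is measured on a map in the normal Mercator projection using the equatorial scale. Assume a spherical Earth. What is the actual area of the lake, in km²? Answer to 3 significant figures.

Mercator is conformal, so the point scale is isotropic: h = k = sec φ = 1/cos φ.
Areal scale = k² = sec²φ = 1/cos²(56°) = 1/0.5592² = 3.198.
True area = apparent / (areal scale) = 230000 / 3.198 ≈ 71900 km².

71900 km²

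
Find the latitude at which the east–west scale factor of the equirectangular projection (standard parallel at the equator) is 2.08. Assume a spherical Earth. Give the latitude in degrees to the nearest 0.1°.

Plate carrée: h = 1, k = sec φ along parallels.
sec φ = 2.08  ⇒  cos φ = 0.4808  ⇒  φ ≈ 61.3°.

61.3°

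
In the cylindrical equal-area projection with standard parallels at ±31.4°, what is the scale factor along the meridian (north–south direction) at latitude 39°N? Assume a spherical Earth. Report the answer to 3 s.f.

0.910

For cylindrical equal-area with standard parallel φ₀, h = cos φ / cos φ₀ and k = cos φ₀ / cos φ, so h·k = 1.
h = cos 39° / cos 31.4° = 0.7771/0.8536 = 0.9105.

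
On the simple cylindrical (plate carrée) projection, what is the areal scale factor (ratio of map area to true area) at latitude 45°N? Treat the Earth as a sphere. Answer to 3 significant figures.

1.41

Plate carrée maps x = Rλ, y = Rφ. The meridian scale is h = 1 and the parallel scale is k = 1/cos φ = sec φ.
Areal scale = h·k = 1 × sec φ; at 45°, h = 1.000, k = 1.414, so h·k = 1.414.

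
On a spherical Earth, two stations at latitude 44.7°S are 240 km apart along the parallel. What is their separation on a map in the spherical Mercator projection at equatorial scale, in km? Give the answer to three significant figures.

338 km

For Mercator, h = k = sec φ (a conformal cylindrical projection has a single point scale, 1/cos φ).
Along the parallel, k = sec 44.7° = 1/0.7108 = 1.407.
Map distance = 240 × 1.407 ≈ 338 km.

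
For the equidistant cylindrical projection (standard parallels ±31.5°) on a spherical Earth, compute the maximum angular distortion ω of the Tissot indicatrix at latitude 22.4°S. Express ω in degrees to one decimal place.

The equidistant cylindrical projection with φ₀ = 31.5° has h = 1 (meridians true) and k = cos φ₀ / cos φ along parallels.
At 22.4°: h = 1.000, k = 0.9222; principal scales a = 1.000, b = 0.9222.
sin(ω/2) = (a − b)/(a + b) = 0.07777/1.922 = 0.04046, so ω = 2 arcsin(0.04046) ≈ 4.6°.

4.6°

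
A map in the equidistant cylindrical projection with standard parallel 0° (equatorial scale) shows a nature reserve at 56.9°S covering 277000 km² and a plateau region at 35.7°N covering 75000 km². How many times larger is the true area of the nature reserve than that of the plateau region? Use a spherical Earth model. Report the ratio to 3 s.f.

2.48

Plate carrée has h = 1 and k = sec φ, giving areal scale sec φ; true area = (apparent area) · cos φ.
True area of nature reserve: 277000 × cos(56.9°) = 277000 × 0.5461 = 151300 km².
True area of plateau region: 75000 × cos(35.7°) = 75000 × 0.8121 = 60910 km².
Ratio = 151300 / 60910 ≈ 2.48.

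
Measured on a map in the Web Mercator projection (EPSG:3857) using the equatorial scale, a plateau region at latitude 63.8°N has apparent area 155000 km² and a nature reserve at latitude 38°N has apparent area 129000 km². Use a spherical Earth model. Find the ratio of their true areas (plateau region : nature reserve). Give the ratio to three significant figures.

On Mercator the areal scale is sec²φ, so true area = apparent × cos²φ.
True area of plateau region: 155000 × cos²(63.8°) = 155000 × 0.1949 = 30210 km².
True area of nature reserve: 129000 × cos²(38°) = 129000 × 0.6210 = 80100 km².
Ratio = 30210 / 80100 ≈ 0.377.

0.377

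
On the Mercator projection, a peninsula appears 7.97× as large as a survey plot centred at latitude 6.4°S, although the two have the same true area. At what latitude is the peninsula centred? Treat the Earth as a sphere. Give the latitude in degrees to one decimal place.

For equal true areas on Mercator, apparent areas scale as sec²φ, so the ratio is cos²φ₂ / cos²φ₁.
cos²φ₂ / cos²φ₁ = 7.97  ⇒  cos φ₁ = cos 6.4° / √7.97 = 0.9938/2.823 = 0.3520.
φ₁ = arccos(0.3520) ≈ 69.4°.

69.4°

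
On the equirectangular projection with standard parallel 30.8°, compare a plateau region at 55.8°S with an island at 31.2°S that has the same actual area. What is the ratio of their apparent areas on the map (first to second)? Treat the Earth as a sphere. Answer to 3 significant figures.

The equidistant cylindrical projection with φ₀ = 30.8° has h = 1 (meridians true) and k = cos φ₀ / cos φ along parallels.
Areal scale at 55.8°: h·k = 1.000 × 1.528 = 1.528.
Areal scale at 31.2°: h·k = 1.000 × 1.004 = 1.004.
Ratio = 1.528/1.004 ≈ 1.52.

1.52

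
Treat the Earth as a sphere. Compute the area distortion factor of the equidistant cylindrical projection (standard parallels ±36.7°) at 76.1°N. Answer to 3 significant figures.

3.34

The equidistant cylindrical projection with φ₀ = 36.7° has h = 1 (meridians true) and k = cos φ₀ / cos φ along parallels.
Areal scale = h·k = 1 × cos φ₀ / cos φ; at 76.1°, h = 1.000, k = 3.338, so h·k = 3.338.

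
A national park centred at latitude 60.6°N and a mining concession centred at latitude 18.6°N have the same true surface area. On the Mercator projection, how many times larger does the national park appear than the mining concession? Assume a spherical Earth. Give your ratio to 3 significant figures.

3.73

Mercator is conformal with k = sec φ, so areal scale = k² = sec²φ.
At 60.6°: sec²(60.6°) = 1/0.4909² = 4.150.
At 18.6°: sec²(18.6°) = 1/0.9478² = 1.113.
Ratio = 4.150/1.113 = cos²(18.6°)/cos²(60.6°) ≈ 3.73.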